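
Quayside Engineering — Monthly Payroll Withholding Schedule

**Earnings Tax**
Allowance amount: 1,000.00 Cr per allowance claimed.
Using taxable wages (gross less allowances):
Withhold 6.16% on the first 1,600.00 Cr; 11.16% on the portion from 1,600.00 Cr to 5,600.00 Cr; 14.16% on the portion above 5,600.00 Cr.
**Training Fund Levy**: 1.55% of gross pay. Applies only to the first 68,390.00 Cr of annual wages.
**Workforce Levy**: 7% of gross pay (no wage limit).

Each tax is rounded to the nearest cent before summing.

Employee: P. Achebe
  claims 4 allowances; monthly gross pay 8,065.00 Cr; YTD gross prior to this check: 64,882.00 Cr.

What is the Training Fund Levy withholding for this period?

Training Fund Levy: cap 68,390.00 Cr − YTD 64,882.00 Cr = 3,508.00 Cr subject; 1.55% × 3,508.00 Cr = 54.37 Cr

54.37 Cr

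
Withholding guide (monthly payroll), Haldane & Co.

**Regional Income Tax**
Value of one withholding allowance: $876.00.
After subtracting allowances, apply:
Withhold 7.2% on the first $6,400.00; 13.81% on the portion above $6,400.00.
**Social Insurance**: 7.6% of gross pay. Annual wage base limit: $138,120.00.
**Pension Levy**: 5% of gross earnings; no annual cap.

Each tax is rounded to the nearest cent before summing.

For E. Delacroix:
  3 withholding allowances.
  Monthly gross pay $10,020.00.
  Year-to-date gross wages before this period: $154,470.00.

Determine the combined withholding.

$1,098.80

Regional Income Tax: taxable = $10,020.00 − 3×$876.00 = $7,392.00
  $460.80 + 13.81% × ($7,392.00 − $6,400.00) = $460.80 + 13.81% × $992.00 = $597.80
Social Insurance: YTD $154,470.00 ≥ cap $138,120.00 → $0.00
Pension Levy: 5% × $10,020.00 = $501.00
Total: $597.80 + $0.00 + $501.00 = $1,098.80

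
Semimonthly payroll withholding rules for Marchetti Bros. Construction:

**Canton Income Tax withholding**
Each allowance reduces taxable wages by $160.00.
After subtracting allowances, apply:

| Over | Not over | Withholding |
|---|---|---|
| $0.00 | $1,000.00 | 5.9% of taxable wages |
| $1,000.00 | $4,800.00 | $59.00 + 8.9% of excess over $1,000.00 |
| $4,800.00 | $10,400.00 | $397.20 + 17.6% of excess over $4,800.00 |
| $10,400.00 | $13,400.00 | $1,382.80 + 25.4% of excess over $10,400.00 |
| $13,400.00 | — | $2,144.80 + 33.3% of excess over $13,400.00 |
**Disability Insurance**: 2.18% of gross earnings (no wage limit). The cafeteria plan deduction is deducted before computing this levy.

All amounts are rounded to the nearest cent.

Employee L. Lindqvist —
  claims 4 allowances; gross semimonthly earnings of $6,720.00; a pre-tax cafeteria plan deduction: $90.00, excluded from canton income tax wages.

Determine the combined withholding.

Canton Income Tax: taxable = $6,720.00 − $90.00 − 4×$160.00 = $5,990.00
  $397.20 + 17.6% × ($5,990.00 − $4,800.00) = $397.20 + 17.6% × $1,190.00 = $606.64
Disability Insurance: 2.18% × $6,630.00 = $144.53
Total: $606.64 + $144.53 = $751.17

$751.17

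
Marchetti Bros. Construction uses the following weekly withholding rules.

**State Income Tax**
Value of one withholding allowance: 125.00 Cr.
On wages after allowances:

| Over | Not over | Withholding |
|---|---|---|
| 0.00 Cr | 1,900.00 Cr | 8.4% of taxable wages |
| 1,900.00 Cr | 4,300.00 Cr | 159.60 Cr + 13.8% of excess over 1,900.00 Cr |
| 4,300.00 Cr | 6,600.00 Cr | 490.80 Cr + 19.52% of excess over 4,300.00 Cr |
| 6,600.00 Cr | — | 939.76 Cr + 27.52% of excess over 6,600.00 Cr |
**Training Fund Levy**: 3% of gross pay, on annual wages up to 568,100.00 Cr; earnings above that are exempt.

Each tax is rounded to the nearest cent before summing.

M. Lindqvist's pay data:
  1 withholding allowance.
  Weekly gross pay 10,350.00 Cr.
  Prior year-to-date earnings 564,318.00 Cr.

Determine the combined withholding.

State Income Tax: taxable = 10,350.00 Cr − 1×125.00 Cr = 10,225.00 Cr
  939.76 Cr + 27.52% × (10,225.00 Cr − 6,600.00 Cr) = 939.76 Cr + 27.52% × 3,625.00 Cr = 1,937.36 Cr
Training Fund Levy: cap 568,100.00 Cr − YTD 564,318.00 Cr = 3,782.00 Cr subject; 3% × 3,782.00 Cr = 113.46 Cr
Total: 1,937.36 Cr + 113.46 Cr = 2,050.82 Cr

2,050.82 Cr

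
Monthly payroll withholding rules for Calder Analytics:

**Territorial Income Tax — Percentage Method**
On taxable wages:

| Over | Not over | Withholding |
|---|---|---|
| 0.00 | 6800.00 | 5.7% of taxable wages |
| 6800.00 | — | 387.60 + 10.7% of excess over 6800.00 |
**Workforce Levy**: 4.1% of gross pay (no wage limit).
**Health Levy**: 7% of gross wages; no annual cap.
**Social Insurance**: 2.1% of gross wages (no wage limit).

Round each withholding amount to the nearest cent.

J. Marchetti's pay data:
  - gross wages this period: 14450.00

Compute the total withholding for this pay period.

Territorial Income Tax: taxable = 14450.00
  387.60 + 10.7% × (14450.00 − 6800.00) = 387.60 + 10.7% × 7650.00 = 1206.15
Workforce Levy: 4.1% × 14450.00 = 592.45
Health Levy: 7% × 14450.00 = 1011.50
Social Insurance: 2.1% × 14450.00 = 303.45
Total: 1206.15 + 592.45 + 1011.50 + 303.45 = 3113.55

3113.55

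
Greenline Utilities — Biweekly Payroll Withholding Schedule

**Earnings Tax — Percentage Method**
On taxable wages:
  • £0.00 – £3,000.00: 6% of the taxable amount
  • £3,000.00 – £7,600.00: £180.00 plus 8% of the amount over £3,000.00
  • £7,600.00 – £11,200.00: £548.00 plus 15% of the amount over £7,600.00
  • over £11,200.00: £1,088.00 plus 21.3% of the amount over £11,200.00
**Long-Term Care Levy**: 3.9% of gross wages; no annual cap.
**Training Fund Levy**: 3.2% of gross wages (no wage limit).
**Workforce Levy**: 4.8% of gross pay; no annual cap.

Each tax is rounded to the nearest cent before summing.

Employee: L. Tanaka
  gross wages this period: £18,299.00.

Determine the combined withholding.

£4,777.67

Earnings Tax: taxable = £18,299.00
  £1,088.00 + 21.3% × (£18,299.00 − £11,200.00) = £1,088.00 + 21.3% × £7,099.00 = £2,600.09
Long-Term Care Levy: 3.9% × £18,299.00 = £713.66
Training Fund Levy: 3.2% × £18,299.00 = £585.57
Workforce Levy: 4.8% × £18,299.00 = £878.35
Total: £2,600.09 + £713.66 + £585.57 + £878.35 = £4,777.67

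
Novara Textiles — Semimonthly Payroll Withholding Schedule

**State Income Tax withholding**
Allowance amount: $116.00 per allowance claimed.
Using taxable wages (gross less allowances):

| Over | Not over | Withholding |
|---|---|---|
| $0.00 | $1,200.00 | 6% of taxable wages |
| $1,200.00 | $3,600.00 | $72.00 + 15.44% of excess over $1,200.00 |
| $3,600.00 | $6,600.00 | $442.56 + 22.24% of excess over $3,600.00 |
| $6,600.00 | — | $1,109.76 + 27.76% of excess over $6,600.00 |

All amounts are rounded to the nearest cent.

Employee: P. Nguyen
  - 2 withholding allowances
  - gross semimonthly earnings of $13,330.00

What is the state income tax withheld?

$2,913.60

State Income Tax: taxable = $13,330.00 − 2×$116.00 = $13,098.00
  $1,109.76 + 27.76% × ($13,098.00 − $6,600.00) = $1,109.76 + 27.76% × $6,498.00 = $2,913.60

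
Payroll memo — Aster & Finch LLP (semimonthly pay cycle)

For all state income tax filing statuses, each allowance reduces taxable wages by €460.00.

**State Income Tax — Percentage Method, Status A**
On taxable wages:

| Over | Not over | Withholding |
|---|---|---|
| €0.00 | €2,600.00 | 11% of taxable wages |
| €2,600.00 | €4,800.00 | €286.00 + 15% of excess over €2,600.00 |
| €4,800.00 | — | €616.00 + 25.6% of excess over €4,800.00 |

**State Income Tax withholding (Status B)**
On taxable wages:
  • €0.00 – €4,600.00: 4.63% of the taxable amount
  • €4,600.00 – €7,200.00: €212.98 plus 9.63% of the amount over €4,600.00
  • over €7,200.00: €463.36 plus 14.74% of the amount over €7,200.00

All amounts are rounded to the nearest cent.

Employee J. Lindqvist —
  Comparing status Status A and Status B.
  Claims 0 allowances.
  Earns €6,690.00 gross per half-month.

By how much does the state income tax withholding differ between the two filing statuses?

€685.59

State Income Tax (Status A): taxable = €6,690.00
  €616.00 + 25.6% × (€6,690.00 − €4,800.00) = €616.00 + 25.6% × €1,890.00 = €1,099.84
State Income Tax (Status B): taxable = €6,690.00
  €212.98 + 9.63% × (€6,690.00 − €4,600.00) = €212.98 + 9.63% × €2,090.00 = €414.25
Difference: |€1,099.84 − €414.25| = €685.59 (higher under Status A)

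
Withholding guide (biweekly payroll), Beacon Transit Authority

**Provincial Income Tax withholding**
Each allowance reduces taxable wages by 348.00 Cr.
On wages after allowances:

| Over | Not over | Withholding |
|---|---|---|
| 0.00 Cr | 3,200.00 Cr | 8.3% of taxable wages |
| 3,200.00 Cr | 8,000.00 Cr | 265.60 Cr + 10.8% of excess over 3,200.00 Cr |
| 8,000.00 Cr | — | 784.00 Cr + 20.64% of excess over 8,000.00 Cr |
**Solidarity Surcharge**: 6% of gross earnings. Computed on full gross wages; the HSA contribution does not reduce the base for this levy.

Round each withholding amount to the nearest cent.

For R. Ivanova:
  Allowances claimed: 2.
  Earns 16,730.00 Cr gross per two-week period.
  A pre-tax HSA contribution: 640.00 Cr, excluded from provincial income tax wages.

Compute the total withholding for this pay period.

Provincial Income Tax: taxable = 16,730.00 Cr − 640.00 Cr − 2×348.00 Cr = 15,394.00 Cr
  784.00 Cr + 20.64% × (15,394.00 Cr − 8,000.00 Cr) = 784.00 Cr + 20.64% × 7,394.00 Cr = 2,310.12 Cr
Solidarity Surcharge: 6% × 16,730.00 Cr = 1,003.80 Cr
Total: 2,310.12 Cr + 1,003.80 Cr = 3,313.92 Cr

3,313.92 Cr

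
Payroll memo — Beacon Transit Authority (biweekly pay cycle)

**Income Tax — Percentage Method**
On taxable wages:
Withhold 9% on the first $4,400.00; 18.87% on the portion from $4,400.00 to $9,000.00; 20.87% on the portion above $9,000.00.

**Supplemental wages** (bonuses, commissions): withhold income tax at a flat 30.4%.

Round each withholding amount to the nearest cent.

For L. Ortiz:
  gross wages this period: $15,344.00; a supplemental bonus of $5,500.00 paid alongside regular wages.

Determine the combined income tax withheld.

$4,260.01

Income Tax: taxable = $15,344.00
  $1,264.02 + 20.87% × ($15,344.00 − $9,000.00) = $1,264.02 + 20.87% × $6,344.00 = $2,588.01
Supplemental (30.4% flat on bonus): 30.4% × $5,500.00 = $1,672.00
Total income tax: $2,588.01 + $1,672.00 = $4,260.01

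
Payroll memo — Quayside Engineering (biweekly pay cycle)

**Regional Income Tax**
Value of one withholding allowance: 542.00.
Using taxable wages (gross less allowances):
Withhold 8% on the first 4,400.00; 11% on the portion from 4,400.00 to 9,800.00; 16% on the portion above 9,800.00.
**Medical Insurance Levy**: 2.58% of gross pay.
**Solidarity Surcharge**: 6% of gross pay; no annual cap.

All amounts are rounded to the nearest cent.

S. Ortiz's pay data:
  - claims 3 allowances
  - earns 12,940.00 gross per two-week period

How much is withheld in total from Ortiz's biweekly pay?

2,298.49

Regional Income Tax: taxable = 12,940.00 − 3×542.00 = 11,314.00
  946.00 + 16% × (11,314.00 − 9,800.00) = 946.00 + 16% × 1,514.00 = 1,188.24
Medical Insurance Levy: 2.58% × 12,940.00 = 333.85
Solidarity Surcharge: 6% × 12,940.00 = 776.40
Total: 1,188.24 + 333.85 + 776.40 = 2,298.49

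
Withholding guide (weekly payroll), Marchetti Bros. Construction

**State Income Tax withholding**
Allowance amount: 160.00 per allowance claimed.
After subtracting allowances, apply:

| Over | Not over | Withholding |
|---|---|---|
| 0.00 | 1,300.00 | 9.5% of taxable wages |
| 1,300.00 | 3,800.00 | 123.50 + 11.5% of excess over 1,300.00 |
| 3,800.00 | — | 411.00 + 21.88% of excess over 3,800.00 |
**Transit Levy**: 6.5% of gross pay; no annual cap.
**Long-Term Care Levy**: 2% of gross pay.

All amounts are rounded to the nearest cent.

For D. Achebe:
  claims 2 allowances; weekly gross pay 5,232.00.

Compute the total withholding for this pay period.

State Income Tax: taxable = 5,232.00 − 2×160.00 = 4,912.00
  411.00 + 21.88% × (4,912.00 − 3,800.00) = 411.00 + 21.88% × 1,112.00 = 654.31
Transit Levy: 6.5% × 5,232.00 = 340.08
Long-Term Care Levy: 2% × 5,232.00 = 104.64
Total: 654.31 + 340.08 + 104.64 = 1,099.03

1,099.03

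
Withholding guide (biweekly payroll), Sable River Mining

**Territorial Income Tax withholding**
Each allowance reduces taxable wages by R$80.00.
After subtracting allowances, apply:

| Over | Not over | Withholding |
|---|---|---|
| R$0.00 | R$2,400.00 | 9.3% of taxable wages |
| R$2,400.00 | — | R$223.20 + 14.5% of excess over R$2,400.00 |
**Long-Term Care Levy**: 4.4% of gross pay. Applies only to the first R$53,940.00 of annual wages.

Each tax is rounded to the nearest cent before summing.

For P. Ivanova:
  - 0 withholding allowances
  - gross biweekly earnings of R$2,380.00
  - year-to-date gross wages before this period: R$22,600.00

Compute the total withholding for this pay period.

Territorial Income Tax: taxable = R$2,380.00
  9.3% × R$2,380.00 = R$221.34
Long-Term Care Levy: 4.4% × R$2,380.00 = R$104.72
Total: R$221.34 + R$104.72 = R$326.06

R$326.06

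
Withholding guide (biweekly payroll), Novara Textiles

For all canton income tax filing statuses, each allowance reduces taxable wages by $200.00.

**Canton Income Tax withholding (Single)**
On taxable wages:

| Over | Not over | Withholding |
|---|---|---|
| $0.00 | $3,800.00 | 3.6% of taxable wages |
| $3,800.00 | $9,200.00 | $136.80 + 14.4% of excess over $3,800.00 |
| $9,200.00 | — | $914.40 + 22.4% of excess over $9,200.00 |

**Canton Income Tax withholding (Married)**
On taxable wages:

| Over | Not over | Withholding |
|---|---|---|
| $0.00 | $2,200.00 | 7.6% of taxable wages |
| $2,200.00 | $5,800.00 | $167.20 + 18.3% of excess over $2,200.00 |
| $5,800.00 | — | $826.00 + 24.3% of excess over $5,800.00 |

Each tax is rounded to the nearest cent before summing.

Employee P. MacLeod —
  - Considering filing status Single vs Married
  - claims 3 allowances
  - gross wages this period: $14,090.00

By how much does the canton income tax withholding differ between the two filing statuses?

$819.31

Canton Income Tax (Single): taxable = $14,090.00 − 3×$200.00 = $13,490.00
  $914.40 + 22.4% × ($13,490.00 − $9,200.00) = $914.40 + 22.4% × $4,290.00 = $1,875.36
Canton Income Tax (Married): taxable = $14,090.00 − 3×$200.00 = $13,490.00
  $826.00 + 24.3% × ($13,490.00 − $5,800.00) = $826.00 + 24.3% × $7,690.00 = $2,694.67
Difference: |$1,875.36 − $2,694.67| = $819.31 (higher under Married)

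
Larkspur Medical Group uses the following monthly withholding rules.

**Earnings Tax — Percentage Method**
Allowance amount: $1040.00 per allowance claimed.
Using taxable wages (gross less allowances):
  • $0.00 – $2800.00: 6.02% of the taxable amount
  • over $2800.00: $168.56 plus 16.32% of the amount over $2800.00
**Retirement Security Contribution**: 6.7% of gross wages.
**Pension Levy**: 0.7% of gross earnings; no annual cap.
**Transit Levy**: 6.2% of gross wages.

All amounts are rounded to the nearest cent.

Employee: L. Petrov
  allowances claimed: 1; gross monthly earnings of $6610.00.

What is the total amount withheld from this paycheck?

Earnings Tax: taxable = $6610.00 − 1×$1040.00 = $5570.00
  $168.56 + 16.32% × ($5570.00 − $2800.00) = $168.56 + 16.32% × $2770.00 = $620.62
Retirement Security Contribution: 6.7% × $6610.00 = $442.87
Pension Levy: 0.7% × $6610.00 = $46.27
Transit Levy: 6.2% × $6610.00 = $409.82
Total: $620.62 + $442.87 + $46.27 + $409.82 = $1519.58

$1519.58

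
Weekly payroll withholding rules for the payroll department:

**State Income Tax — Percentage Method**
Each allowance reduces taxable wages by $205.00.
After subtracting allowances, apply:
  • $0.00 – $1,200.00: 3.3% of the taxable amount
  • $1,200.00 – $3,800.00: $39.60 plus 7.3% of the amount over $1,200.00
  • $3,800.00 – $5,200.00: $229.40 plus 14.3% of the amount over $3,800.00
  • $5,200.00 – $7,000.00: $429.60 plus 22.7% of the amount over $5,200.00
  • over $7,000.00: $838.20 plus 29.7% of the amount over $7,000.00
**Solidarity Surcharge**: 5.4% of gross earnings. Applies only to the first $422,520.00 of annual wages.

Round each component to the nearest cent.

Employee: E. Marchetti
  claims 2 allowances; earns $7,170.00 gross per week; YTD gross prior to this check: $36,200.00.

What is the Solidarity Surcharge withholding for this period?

$387.18

Solidarity Surcharge: 5.4% × $7,170.00 = $387.18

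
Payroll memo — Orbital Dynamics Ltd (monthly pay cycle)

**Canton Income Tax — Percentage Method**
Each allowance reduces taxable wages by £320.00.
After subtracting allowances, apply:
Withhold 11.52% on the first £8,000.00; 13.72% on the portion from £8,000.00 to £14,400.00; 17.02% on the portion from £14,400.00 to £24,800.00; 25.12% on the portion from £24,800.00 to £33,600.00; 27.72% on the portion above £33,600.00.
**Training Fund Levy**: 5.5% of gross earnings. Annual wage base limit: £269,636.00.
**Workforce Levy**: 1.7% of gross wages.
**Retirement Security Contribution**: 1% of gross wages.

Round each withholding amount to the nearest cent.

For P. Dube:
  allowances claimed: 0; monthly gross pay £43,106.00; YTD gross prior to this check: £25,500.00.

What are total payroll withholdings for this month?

Canton Income Tax: taxable = £43,106.00
  £5,780.32 + 27.72% × (£43,106.00 − £33,600.00) = £5,780.32 + 27.72% × £9,506.00 = £8,415.38
Training Fund Levy: 5.5% × £43,106.00 = £2,370.83
Workforce Levy: 1.7% × £43,106.00 = £732.80
Retirement Security Contribution: 1% × £43,106.00 = £431.06
Total: £8,415.38 + £2,370.83 + £732.80 + £431.06 = £11,950.07

£11,950.07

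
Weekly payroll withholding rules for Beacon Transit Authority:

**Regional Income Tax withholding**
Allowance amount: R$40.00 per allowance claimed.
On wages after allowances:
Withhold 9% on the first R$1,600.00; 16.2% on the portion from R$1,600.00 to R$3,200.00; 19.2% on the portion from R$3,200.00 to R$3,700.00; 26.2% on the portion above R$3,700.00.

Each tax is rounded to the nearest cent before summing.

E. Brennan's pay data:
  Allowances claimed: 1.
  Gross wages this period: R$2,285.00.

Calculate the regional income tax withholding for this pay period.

Regional Income Tax: taxable = R$2,285.00 − 1×R$40.00 = R$2,245.00
  R$144.00 + 16.2% × (R$2,245.00 − R$1,600.00) = R$144.00 + 16.2% × R$645.00 = R$248.49

R$248.49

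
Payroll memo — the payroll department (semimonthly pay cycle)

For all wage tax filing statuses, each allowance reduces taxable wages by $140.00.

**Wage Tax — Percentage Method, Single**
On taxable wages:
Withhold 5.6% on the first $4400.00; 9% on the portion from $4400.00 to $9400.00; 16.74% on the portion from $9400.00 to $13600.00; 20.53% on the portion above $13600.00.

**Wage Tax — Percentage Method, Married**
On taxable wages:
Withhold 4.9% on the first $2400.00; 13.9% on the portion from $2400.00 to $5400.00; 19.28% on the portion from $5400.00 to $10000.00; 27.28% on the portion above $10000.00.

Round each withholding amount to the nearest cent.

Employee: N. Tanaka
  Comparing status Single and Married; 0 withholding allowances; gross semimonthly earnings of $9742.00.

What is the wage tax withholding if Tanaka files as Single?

Wage Tax (Single): taxable = $9742.00
  $696.40 + 16.74% × ($9742.00 − $9400.00) = $696.40 + 16.74% × $342.00 = $753.65

$753.65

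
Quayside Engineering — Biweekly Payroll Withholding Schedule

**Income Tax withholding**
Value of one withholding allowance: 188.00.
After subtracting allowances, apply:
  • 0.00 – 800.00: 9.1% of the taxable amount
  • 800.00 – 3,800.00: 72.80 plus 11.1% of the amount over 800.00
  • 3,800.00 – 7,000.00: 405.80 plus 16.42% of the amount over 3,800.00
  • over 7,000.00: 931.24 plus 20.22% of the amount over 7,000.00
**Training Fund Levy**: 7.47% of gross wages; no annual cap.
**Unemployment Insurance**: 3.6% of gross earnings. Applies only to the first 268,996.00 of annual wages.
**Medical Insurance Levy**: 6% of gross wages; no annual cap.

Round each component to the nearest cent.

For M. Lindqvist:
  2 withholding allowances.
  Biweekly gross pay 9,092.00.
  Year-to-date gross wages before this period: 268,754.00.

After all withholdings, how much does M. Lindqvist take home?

6,580.38

Income Tax: taxable = 9,092.00 − 2×188.00 = 8,716.00
  931.24 + 20.22% × (8,716.00 − 7,000.00) = 931.24 + 20.22% × 1,716.00 = 1,278.22
Training Fund Levy: 7.47% × 9,092.00 = 679.17
Unemployment Insurance: cap 268,996.00 − YTD 268,754.00 = 242.00 subject; 3.6% × 242.00 = 8.71
Medical Insurance Levy: 6% × 9,092.00 = 545.52
Total withheld: 1,278.22 + 679.17 + 8.71 + 545.52 = 2,511.62
Net pay: 9,092.00 − 2,511.62 = 6,580.38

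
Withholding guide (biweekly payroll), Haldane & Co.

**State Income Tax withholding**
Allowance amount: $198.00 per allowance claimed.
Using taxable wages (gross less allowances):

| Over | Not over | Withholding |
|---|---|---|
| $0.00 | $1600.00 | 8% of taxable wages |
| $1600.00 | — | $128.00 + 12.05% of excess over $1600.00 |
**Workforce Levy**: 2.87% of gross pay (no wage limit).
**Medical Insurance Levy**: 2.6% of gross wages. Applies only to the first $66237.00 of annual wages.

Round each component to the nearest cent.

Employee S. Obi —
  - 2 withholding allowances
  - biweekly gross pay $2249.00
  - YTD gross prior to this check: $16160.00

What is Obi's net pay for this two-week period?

$1967.49

State Income Tax: taxable = $2249.00 − 2×$198.00 = $1853.00
  $128.00 + 12.05% × ($1853.00 − $1600.00) = $128.00 + 12.05% × $253.00 = $158.49
Workforce Levy: 2.87% × $2249.00 = $64.55
Medical Insurance Levy: 2.6% × $2249.00 = $58.47
Total withheld: $158.49 + $64.55 + $58.47 = $281.51
Net pay: $2249.00 − $281.51 = $1967.49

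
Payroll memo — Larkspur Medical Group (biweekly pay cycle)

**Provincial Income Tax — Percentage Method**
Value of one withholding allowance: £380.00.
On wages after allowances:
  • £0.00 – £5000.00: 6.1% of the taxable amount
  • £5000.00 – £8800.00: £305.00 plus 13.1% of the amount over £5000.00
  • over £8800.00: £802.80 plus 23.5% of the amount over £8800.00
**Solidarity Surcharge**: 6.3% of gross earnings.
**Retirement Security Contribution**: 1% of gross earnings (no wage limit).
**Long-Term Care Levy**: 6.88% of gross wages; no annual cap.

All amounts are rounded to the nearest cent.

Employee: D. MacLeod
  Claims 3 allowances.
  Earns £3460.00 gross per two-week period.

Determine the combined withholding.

£632.15

Provincial Income Tax: taxable = £3460.00 − 3×£380.00 = £2320.00
  6.1% × £2320.00 = £141.52
Solidarity Surcharge: 6.3% × £3460.00 = £217.98
Retirement Security Contribution: 1% × £3460.00 = £34.60
Long-Term Care Levy: 6.88% × £3460.00 = £238.05
Total: £141.52 + £217.98 + £34.60 + £238.05 = £632.15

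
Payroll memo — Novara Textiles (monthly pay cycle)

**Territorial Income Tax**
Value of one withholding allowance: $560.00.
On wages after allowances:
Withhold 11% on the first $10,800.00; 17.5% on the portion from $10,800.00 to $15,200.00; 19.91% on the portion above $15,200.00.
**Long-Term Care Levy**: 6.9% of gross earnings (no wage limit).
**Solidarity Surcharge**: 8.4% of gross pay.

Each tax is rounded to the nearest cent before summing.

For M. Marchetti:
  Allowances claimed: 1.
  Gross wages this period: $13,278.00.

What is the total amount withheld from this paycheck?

Territorial Income Tax: taxable = $13,278.00 − 1×$560.00 = $12,718.00
  $1,188.00 + 17.5% × ($12,718.00 − $10,800.00) = $1,188.00 + 17.5% × $1,918.00 = $1,523.65
Long-Term Care Levy: 6.9% × $13,278.00 = $916.18
Solidarity Surcharge: 8.4% × $13,278.00 = $1,115.35
Total: $1,523.65 + $916.18 + $1,115.35 = $3,555.18

$3,555.18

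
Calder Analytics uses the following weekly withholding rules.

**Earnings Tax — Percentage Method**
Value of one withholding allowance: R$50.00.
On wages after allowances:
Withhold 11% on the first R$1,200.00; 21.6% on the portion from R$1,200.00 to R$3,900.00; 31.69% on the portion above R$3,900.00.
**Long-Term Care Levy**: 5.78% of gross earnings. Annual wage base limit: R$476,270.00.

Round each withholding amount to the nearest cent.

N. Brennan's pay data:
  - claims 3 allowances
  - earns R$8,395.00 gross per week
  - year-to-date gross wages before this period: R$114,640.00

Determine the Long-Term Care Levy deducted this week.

Long-Term Care Levy: 5.78% × R$8,395.00 = R$485.23

R$485.23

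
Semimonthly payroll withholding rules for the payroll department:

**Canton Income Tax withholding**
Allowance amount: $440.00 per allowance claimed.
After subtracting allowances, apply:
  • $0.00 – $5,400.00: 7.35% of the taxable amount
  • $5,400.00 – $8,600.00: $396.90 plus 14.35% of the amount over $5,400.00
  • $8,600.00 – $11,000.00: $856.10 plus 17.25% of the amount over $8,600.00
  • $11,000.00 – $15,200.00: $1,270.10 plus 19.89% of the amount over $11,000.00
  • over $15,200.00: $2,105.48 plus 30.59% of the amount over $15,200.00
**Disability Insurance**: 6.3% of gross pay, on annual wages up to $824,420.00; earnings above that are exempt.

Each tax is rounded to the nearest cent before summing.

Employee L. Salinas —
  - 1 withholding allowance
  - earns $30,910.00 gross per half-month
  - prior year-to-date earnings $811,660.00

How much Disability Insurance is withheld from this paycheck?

Disability Insurance: cap $824,420.00 − YTD $811,660.00 = $12,760.00 subject; 6.3% × $12,760.00 = $803.88

$803.88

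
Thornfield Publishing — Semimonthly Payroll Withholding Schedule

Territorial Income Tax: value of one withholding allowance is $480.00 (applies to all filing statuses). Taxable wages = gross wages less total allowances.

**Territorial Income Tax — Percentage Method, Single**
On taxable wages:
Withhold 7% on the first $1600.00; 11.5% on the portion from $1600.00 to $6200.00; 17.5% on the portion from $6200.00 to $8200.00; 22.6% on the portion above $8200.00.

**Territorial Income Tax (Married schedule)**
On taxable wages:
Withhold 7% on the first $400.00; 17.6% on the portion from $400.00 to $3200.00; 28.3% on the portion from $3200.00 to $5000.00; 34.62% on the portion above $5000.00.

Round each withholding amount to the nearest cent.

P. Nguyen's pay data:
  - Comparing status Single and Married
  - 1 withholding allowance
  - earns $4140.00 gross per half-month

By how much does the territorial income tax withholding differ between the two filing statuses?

Territorial Income Tax (Single): taxable = $4140.00 − 1×$480.00 = $3660.00
  $112.00 + 11.5% × ($3660.00 − $1600.00) = $112.00 + 11.5% × $2060.00 = $348.90
Territorial Income Tax (Married): taxable = $4140.00 − 1×$480.00 = $3660.00
  $520.80 + 28.3% × ($3660.00 − $3200.00) = $520.80 + 28.3% × $460.00 = $650.98
Difference: |$348.90 − $650.98| = $302.08 (higher under Married)

$302.08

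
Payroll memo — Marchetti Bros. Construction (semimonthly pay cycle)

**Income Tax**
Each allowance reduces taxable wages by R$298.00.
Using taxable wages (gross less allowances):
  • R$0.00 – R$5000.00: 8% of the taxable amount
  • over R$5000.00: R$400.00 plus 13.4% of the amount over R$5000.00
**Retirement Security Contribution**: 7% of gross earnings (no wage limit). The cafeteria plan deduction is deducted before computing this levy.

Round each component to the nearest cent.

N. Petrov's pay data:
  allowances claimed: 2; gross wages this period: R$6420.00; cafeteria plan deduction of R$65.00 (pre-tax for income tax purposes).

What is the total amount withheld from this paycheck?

R$946.56

Income Tax: taxable = R$6420.00 − R$65.00 − 2×R$298.00 = R$5759.00
  R$400.00 + 13.4% × (R$5759.00 − R$5000.00) = R$400.00 + 13.4% × R$759.00 = R$501.71
Retirement Security Contribution: 7% × R$6355.00 = R$444.85
Total: R$501.71 + R$444.85 = R$946.56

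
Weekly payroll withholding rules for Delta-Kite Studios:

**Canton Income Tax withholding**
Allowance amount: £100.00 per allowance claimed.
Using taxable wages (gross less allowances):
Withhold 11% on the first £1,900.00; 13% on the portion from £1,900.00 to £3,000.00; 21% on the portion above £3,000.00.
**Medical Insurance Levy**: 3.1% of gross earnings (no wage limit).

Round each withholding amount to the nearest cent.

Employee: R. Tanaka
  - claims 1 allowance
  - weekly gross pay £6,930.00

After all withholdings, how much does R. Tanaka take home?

£5,558.87

Canton Income Tax: taxable = £6,930.00 − 1×£100.00 = £6,830.00
  £352.00 + 21% × (£6,830.00 − £3,000.00) = £352.00 + 21% × £3,830.00 = £1,156.30
Medical Insurance Levy: 3.1% × £6,930.00 = £214.83
Total withheld: £1,156.30 + £214.83 = £1,371.13
Net pay: £6,930.00 − £1,371.13 = £5,558.87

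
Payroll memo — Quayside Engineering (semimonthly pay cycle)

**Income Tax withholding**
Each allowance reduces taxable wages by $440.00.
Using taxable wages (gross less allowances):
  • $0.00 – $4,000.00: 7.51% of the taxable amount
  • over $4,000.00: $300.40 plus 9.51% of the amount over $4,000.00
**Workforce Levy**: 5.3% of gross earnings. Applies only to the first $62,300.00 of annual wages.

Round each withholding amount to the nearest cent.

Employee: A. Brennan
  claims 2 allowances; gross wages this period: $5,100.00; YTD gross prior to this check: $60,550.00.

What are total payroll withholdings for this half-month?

Income Tax: taxable = $5,100.00 − 2×$440.00 = $4,220.00
  $300.40 + 9.51% × ($4,220.00 − $4,000.00) = $300.40 + 9.51% × $220.00 = $321.32
Workforce Levy: cap $62,300.00 − YTD $60,550.00 = $1,750.00 subject; 5.3% × $1,750.00 = $92.75
Total: $321.32 + $92.75 = $414.07

$414.07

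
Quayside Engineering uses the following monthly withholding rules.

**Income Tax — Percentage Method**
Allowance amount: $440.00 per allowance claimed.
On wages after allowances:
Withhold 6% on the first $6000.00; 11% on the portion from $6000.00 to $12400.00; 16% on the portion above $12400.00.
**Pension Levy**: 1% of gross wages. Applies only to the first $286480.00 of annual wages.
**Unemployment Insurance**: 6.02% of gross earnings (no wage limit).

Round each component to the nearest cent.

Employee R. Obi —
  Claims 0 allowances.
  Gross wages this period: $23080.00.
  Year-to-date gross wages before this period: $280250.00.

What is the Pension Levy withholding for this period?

$62.30

Pension Levy: cap $286480.00 − YTD $280250.00 = $6230.00 subject; 1% × $6230.00 = $62.30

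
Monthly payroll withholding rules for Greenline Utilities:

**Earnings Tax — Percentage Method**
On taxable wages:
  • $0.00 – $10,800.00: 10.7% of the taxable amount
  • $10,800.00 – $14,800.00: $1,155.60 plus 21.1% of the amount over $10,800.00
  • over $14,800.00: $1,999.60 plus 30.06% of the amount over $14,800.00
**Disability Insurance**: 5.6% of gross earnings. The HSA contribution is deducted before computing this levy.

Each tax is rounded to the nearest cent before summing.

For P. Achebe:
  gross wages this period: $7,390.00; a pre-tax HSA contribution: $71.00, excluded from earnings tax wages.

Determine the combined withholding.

Earnings Tax: taxable = $7,390.00 − $71.00 = $7,319.00
  10.7% × $7,319.00 = $783.13
Disability Insurance: 5.6% × $7,319.00 = $409.86
Total: $783.13 + $409.86 = $1,192.99

$1,192.99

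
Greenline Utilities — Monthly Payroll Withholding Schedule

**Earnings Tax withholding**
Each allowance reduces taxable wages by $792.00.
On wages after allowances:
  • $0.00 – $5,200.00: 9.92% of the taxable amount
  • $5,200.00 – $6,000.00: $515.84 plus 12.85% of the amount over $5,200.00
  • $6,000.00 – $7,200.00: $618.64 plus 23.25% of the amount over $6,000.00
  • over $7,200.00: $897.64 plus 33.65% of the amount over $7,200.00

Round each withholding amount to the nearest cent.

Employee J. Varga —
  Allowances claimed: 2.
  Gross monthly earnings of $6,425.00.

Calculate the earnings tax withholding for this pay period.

Earnings Tax: taxable = $6,425.00 − 2×$792.00 = $4,841.00
  9.92% × $4,841.00 = $480.23

$480.23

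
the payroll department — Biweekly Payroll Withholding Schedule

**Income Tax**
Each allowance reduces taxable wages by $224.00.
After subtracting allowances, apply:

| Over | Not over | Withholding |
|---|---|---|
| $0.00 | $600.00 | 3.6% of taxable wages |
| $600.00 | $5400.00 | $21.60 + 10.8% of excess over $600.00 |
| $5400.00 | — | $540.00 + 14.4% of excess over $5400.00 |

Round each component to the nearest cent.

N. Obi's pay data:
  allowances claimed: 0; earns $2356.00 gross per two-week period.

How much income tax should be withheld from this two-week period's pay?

Income Tax: taxable = $2356.00
  $21.60 + 10.8% × ($2356.00 − $600.00) = $21.60 + 10.8% × $1756.00 = $211.25

$211.25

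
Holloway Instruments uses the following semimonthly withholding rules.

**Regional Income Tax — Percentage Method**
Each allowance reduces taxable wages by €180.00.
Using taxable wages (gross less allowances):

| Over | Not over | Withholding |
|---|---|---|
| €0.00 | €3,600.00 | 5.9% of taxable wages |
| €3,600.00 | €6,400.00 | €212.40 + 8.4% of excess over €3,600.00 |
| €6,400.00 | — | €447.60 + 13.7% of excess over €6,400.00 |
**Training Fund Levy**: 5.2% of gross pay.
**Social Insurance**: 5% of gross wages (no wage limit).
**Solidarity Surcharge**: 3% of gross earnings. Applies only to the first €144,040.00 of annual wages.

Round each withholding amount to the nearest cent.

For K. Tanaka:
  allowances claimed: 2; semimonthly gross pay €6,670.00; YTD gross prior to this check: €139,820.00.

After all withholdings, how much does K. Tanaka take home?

Regional Income Tax: taxable = €6,670.00 − 2×€180.00 = €6,310.00
  €212.40 + 8.4% × (€6,310.00 − €3,600.00) = €212.40 + 8.4% × €2,710.00 = €440.04
Training Fund Levy: 5.2% × €6,670.00 = €346.84
Social Insurance: 5% × €6,670.00 = €333.50
Solidarity Surcharge: cap €144,040.00 − YTD €139,820.00 = €4,220.00 subject; 3% × €4,220.00 = €126.60
Total withheld: €440.04 + €346.84 + €333.50 + €126.60 = €1,246.98
Net pay: €6,670.00 − €1,246.98 = €5,423.02

€5,423.02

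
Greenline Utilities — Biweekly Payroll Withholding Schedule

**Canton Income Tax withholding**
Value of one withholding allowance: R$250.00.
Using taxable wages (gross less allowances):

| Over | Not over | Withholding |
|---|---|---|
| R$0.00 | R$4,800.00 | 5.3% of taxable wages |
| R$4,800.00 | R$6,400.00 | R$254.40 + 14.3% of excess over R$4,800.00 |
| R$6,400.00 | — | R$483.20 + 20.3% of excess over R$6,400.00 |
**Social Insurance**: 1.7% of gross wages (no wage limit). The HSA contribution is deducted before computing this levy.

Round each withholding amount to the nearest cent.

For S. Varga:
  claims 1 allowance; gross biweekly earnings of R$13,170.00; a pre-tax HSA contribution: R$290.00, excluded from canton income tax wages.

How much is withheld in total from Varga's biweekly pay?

R$1,966.85

Canton Income Tax: taxable = R$13,170.00 − R$290.00 − 1×R$250.00 = R$12,630.00
  R$483.20 + 20.3% × (R$12,630.00 − R$6,400.00) = R$483.20 + 20.3% × R$6,230.00 = R$1,747.89
Social Insurance: 1.7% × R$12,880.00 = R$218.96
Total: R$1,747.89 + R$218.96 = R$1,966.85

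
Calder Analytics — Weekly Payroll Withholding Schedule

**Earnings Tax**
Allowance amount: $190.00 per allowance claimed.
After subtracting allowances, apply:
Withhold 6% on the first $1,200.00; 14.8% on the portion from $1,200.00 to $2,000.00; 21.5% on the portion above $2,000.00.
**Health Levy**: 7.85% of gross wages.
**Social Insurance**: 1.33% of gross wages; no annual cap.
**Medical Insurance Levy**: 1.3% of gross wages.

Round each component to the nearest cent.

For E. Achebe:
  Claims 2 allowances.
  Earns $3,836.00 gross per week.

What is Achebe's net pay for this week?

$2,930.54

Earnings Tax: taxable = $3,836.00 − 2×$190.00 = $3,456.00
  $190.40 + 21.5% × ($3,456.00 − $2,000.00) = $190.40 + 21.5% × $1,456.00 = $503.44
Health Levy: 7.85% × $3,836.00 = $301.13
Social Insurance: 1.33% × $3,836.00 = $51.02
Medical Insurance Levy: 1.3% × $3,836.00 = $49.87
Total withheld: $503.44 + $301.13 + $51.02 + $49.87 = $905.46
Net pay: $3,836.00 − $905.46 = $2,930.54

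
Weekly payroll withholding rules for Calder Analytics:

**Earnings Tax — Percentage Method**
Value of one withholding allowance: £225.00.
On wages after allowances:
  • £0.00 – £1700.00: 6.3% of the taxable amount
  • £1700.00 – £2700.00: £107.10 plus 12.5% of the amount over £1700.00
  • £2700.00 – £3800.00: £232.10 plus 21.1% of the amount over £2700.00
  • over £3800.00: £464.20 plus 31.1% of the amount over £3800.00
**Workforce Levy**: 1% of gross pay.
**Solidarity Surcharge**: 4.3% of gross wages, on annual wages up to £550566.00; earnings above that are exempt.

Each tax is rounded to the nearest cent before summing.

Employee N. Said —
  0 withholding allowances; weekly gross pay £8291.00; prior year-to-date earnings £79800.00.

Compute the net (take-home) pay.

£5990.68

Earnings Tax: taxable = £8291.00
  £464.20 + 31.1% × (£8291.00 − £3800.00) = £464.20 + 31.1% × £4491.00 = £1860.90
Workforce Levy: 1% × £8291.00 = £82.91
Solidarity Surcharge: 4.3% × £8291.00 = £356.51
Total withheld: £1860.90 + £82.91 + £356.51 = £2300.32
Net pay: £8291.00 − £2300.32 = £5990.68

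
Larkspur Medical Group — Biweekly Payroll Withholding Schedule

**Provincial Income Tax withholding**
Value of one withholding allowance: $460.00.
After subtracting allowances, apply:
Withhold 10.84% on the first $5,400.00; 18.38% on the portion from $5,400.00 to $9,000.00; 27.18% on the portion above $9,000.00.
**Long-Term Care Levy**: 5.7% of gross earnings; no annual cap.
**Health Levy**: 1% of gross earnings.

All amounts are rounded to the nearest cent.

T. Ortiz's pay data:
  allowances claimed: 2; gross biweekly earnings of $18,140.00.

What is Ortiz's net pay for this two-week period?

Provincial Income Tax: taxable = $18,140.00 − 2×$460.00 = $17,220.00
  $1,247.04 + 27.18% × ($17,220.00 − $9,000.00) = $1,247.04 + 27.18% × $8,220.00 = $3,481.24
Long-Term Care Levy: 5.7% × $18,140.00 = $1,033.98
Health Levy: 1% × $18,140.00 = $181.40
Total withheld: $3,481.24 + $1,033.98 + $181.40 = $4,696.62
Net pay: $18,140.00 − $4,696.62 = $13,443.38

$13,443.38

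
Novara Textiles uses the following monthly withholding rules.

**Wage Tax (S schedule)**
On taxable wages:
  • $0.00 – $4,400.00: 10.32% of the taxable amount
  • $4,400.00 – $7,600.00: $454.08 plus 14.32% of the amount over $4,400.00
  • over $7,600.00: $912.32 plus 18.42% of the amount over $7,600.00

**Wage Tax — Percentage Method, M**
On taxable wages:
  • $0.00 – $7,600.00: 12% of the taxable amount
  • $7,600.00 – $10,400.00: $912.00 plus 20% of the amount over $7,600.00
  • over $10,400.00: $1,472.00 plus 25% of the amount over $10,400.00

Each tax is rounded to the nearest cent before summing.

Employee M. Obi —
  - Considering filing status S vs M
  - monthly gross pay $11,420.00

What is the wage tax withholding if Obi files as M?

Wage Tax (M): taxable = $11,420.00
  $1,472.00 + 25% × ($11,420.00 − $10,400.00) = $1,472.00 + 25% × $1,020.00 = $1,727.00

$1,727.00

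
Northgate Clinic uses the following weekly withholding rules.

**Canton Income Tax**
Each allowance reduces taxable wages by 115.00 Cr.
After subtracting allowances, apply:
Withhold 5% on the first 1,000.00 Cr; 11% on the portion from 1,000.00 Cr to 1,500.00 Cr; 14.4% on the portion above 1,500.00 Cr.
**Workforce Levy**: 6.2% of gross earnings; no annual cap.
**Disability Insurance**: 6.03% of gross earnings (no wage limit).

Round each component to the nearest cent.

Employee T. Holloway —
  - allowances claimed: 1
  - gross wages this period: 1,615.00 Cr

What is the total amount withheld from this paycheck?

Canton Income Tax: taxable = 1,615.00 Cr − 1×115.00 Cr = 1,500.00 Cr
  50.00 Cr + 11% × (1,500.00 Cr − 1,000.00 Cr) = 50.00 Cr + 11% × 500.00 Cr = 105.00 Cr
Workforce Levy: 6.2% × 1,615.00 Cr = 100.13 Cr
Disability Insurance: 6.03% × 1,615.00 Cr = 97.38 Cr
Total: 105.00 Cr + 100.13 Cr + 97.38 Cr = 302.51 Cr

302.51 Cr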